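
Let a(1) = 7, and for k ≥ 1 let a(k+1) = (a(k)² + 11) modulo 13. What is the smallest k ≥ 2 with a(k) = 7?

4

We have a(1) = 7; a(2) = 8; a(3) = 10; a(4) = 7.
The sequence repeats with period 3.
The value 7 next appears (with k ≥ 2) at a(4).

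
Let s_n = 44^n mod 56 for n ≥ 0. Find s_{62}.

We have s_0 = 1; s_1 = 44; s_2 = 32; s_3 = 8; s_4 = 16; s_5 = 32.
Since s_5 = s_2 = 32, the sequence is eventually periodic: after a pre-period of length 2 it cycles with period 3.
For n ≥ 2, s_n depends only on (n - 2) mod 3. (62 - 2) mod 3 = 0, so s_{62} = s_2 = 32.

32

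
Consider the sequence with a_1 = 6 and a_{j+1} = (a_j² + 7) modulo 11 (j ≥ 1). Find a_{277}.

We have a_1 = 6,  a_2 = 10,  a_3 = 8,  a_4 = 5,  a_5 = 10.
Since a_5 = a_2 = 10, the sequence is eventually periodic: after a pre-period of length 1 it cycles with period 3.
For j ≥ 2, a_j depends only on (j - 2) mod 3. (277 - 2) mod 3 = 2, so a_{277} = a_4 = 5.

5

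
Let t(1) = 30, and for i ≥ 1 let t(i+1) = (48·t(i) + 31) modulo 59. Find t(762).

51

Listing terms: t(1) = 30, t(2) = 55, t(3) = 16, t(4) = 32, t(5) = 33, t(6) = 22, t(7) = 25, t(8) = 51, t(9) = 1, t(10) = 20, t(11) = 47, t(12) = 45, t(13) = 8, t(14) = 2, t(15) = 9, t(16) = 50, t(17) = 12, t(18) = 17, t(19) = 21, t(20) = 36, t(21) = 48, t(22) = 34, t(23) = 11, t(24) = 28, t(25) = 18, t(26) = 10, t(27) = 39, t(28) = 15, t(29) = 43, t(30) = 30.
The sequence repeats with period 29.
(762 - 1) mod 29 = 7, so t(762) = t(8) = 51.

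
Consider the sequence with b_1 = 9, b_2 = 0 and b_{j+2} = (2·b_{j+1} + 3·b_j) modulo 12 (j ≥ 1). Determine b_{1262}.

0

b_1 = 9; b_2 = 0; b_3 = 3; b_4 = 6; b_5 = 9; b_6 = 0.
Since (b_5, b_6) = (b_1, b_2) = (9, 0) (two consecutive terms determine the rest), the sequence is periodic with period 4.
So b_{1262} = b_{1 + ((1262-1) mod 4)} = b_2 = 0.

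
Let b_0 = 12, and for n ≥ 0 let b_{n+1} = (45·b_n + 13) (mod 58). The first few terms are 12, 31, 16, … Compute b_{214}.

54

b_0 = 12; b_1 = 31; b_2 = 16; b_3 = 37; b_4 = 54; b_5 = 7; b_6 = 38; b_7 = 41; b_8 = 2; b_9 = 45; b_{10} = 8; b_{11} = 25; b_{12} = 36; b_{13} = 9; b_{14} = 12.
The sequence repeats with period 14.
So b_{214} = b_{0 + ((214-0) mod 14)} = b_4 = 54.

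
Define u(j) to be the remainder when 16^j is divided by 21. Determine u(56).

Listing terms: u(0) = 1, u(1) = 16, u(2) = 4, u(3) = 1.
Since u(3) = u(0) = 1, the sequence is periodic with period 3.
So u(56) = u(0 + ((56-0) mod 3)) = u(2) = 4.

4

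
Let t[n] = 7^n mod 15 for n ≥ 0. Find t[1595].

t[0] = 1, t[1] = 7, t[2] = 4, t[3] = 13, t[4] = 1.
The sequence repeats with period 4.
(1595 - 0) mod 4 = 3, so t[1595] = t[3] = 13.

13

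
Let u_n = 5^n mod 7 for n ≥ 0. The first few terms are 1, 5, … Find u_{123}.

Listing terms: u_0 = 1; u_1 = 5; u_2 = 4; u_3 = 6; u_4 = 2; u_5 = 3; u_6 = 1.
The sequence repeats with period 6.
(123 - 0) mod 6 = 3, so u_{123} = u_3 = 6.

6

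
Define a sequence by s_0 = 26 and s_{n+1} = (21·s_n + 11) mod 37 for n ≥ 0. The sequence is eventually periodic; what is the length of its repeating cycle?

We have s_0 = 26,  s_1 = 2,  s_2 = 16,  s_3 = 14,  s_4 = 9,  s_5 = 15,  s_6 = 30,  s_7 = 12,  s_8 = 4,  s_9 = 21,  s_{10} = 8,  s_{11} = 31,  s_{12} = 33,  s_{13} = 1,  s_{14} = 32,  s_{15} = 17,  s_{16} = 35,  s_{17} = 6,  s_{18} = 26.
Since s_{18} = s_0 = 26, the sequence is periodic with period 18.

18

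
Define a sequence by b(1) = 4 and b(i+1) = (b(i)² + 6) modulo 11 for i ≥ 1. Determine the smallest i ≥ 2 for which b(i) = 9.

4

b(1) = 4,  b(2) = 0,  b(3) = 6,  b(4) = 9,  b(5) = 10,  b(6) = 7,  b(7) = 0.
Since b(7) = b(2) = 0, the sequence is eventually periodic: after a pre-period of length 1 it cycles with period 5.
The value 9 first appears (with i ≥ 2) at b(4).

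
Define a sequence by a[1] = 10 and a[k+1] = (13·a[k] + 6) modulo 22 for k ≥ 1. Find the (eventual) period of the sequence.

Computing terms: a[1] = 10, a[2] = 4, a[3] = 14, a[4] = 12, a[5] = 8, a[6] = 0, a[7] = 6, a[8] = 18, a[9] = 20, a[10] = 2, a[11] = 10.
The sequence repeats with period 10.

10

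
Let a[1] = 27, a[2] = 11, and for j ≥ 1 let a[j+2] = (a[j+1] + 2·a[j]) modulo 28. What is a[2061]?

Listing terms: a[1] = 27, a[2] = 11, a[3] = 9, a[4] = 3, a[5] = 21, a[6] = 27, a[7] = 13, a[8] = 11, a[9] = 9.
Since (a[8], a[9]) = (a[2], a[3]) = (11, 9) (two consecutive terms determine the rest), the sequence is eventually periodic: after a pre-period of length 1 it cycles with period 6.
For j ≥ 2, a[j] depends only on (j - 2) mod 6. (2061 - 2) mod 6 = 1, so a[2061] = a[3] = 9.

9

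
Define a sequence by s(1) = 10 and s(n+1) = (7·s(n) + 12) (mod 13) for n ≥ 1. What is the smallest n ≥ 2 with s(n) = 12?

7

We have s(1) = 10,  s(2) = 4,  s(3) = 1,  s(4) = 6,  s(5) = 2,  s(6) = 0,  s(7) = 12,  s(8) = 5,  s(9) = 8,  s(10) = 3,  s(11) = 7,  s(12) = 9,  s(13) = 10.
The sequence repeats with period 12.
The value 12 first appears (with n ≥ 2) at s(7).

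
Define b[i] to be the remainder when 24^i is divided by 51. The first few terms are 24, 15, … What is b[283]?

48

Computing terms: b[1] = 24,  b[2] = 15,  b[3] = 3,  b[4] = 21,  b[5] = 45,  b[6] = 9,  b[7] = 12,  b[8] = 33,  b[9] = 27,  b[10] = 36,  b[11] = 48,  b[12] = 30,  b[13] = 6,  b[14] = 42,  b[15] = 39,  b[16] = 18,  b[17] = 24.
The sequence repeats with period 16.
So b[283] = b[1 + ((283-1) mod 16)] = b[11] = 48.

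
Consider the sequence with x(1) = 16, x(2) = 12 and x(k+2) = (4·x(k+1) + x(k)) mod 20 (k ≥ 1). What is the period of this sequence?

We have x(1) = 16; x(2) = 12; x(3) = 4; x(4) = 8; x(5) = 16; x(6) = 12.
Since (x(5), x(6)) = (x(1), x(2)) = (16, 12) (two consecutive terms determine the rest), the sequence is periodic with period 4.

4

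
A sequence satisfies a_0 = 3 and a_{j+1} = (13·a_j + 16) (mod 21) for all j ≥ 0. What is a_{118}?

Computing terms: a_0 = 3; a_1 = 13; a_2 = 17; a_3 = 6; a_4 = 10; a_5 = 20; a_6 = 3.
The sequence repeats with period 6.
(118 - 0) mod 6 = 4, so a_{118} = a_4 = 10.

10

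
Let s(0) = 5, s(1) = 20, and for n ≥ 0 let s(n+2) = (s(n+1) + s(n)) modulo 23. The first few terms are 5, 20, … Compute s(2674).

Listing terms: s(0) = 5,  s(1) = 20,  s(2) = 2,  s(3) = 22,  s(4) = 1,  s(5) = 0,  s(6) = 1,  s(7) = 1,  s(8) = 2,  s(9) = 3,  s(10) = 5,  s(11) = 8,  s(12) = 13,  s(13) = 21,  s(14) = 11,  s(15) = 9,  s(16) = 20,  s(17) = 6,  s(18) = 3,  s(19) = 9,  s(20) = 12,  s(21) = 21,  s(22) = 10,  s(23) = 8,  s(24) = 18,  s(25) = 3,  s(26) = 21,  s(27) = 1,  s(28) = 22,  s(29) = 0,  s(30) = 22,  s(31) = 22,  s(32) = 21,  s(33) = 20,  s(34) = 18,  s(35) = 15,  s(36) = 10,  s(37) = 2,  s(38) = 12,  s(39) = 14,  s(40) = 3,  s(41) = 17,  s(42) = 20,  s(43) = 14,  s(44) = 11,  s(45) = 2,  s(46) = 13,  s(47) = 15,  s(48) = 5,  s(49) = 20.
The sequence repeats with period 48.
(2674 - 0) mod 48 = 34, so s(2674) = s(34) = 18.

18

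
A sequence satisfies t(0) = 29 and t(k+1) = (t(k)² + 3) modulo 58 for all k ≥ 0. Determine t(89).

Computing terms: t(0) = 29, t(1) = 32, t(2) = 41, t(3) = 2, t(4) = 7, t(5) = 52, t(6) = 39, t(7) = 16, t(8) = 27, t(9) = 36, t(10) = 23, t(11) = 10, t(12) = 45, t(13) = 56, t(14) = 7.
Since t(14) = t(4) = 7, the sequence is eventually periodic: after a pre-period of length 4 it cycles with period 10.
For k ≥ 4, t(k) depends only on (k - 4) mod 10. (89 - 4) mod 10 = 5, so t(89) = t(9) = 36.

36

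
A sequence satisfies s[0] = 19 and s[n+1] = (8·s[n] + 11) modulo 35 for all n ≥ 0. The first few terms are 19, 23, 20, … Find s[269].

3

We have s[0] = 19; s[1] = 23; s[2] = 20; s[3] = 31; s[4] = 14; s[5] = 18; s[6] = 15; s[7] = 26; s[8] = 9; s[9] = 13; s[10] = 10; s[11] = 21; s[12] = 4; s[13] = 8; s[14] = 5; s[15] = 16; s[16] = 34; s[17] = 3; s[18] = 0; s[19] = 11; s[20] = 29; s[21] = 33; s[22] = 30; s[23] = 6; s[24] = 24; s[25] = 28; s[26] = 25; s[27] = 1; s[28] = 19.
Since s[28] = s[0] = 19, the sequence is periodic with period 28.
So s[269] = s[0 + ((269-0) mod 28)] = s[17] = 3.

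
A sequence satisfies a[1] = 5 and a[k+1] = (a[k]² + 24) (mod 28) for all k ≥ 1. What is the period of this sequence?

3

Listing terms: a[1] = 5,  a[2] = 21,  a[3] = 17,  a[4] = 5.
The sequence repeats with period 3.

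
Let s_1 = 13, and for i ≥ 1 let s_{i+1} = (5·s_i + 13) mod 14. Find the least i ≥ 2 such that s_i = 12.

Listing terms: s_1 = 13, s_2 = 8, s_3 = 11, s_4 = 12, s_5 = 3, s_6 = 0, s_7 = 13.
The sequence repeats with period 6.
The value 12 first appears (with i ≥ 2) at s_4.

4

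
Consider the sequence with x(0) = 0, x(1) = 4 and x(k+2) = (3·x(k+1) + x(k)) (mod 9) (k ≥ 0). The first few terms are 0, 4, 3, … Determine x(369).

Listing terms: x(0) = 0, x(1) = 4, x(2) = 3, x(3) = 4, x(4) = 6, x(5) = 4, x(6) = 0, x(7) = 4.
Since (x(6), x(7)) = (x(0), x(1)) = (0, 4) (two consecutive terms determine the rest), the sequence is periodic with period 6.
(369 - 0) mod 6 = 3, so x(369) = x(3) = 4.

4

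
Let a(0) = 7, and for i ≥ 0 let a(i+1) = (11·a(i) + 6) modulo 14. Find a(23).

9

Computing terms: a(0) = 7, a(1) = 13, a(2) = 9, a(3) = 7.
The sequence repeats with period 3.
So a(23) = a(0 + ((23-0) mod 3)) = a(2) = 9.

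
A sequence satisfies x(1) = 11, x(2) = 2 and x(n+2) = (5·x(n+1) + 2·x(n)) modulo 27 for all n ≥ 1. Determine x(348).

Computing terms: x(1) = 11,  x(2) = 2,  x(3) = 5,  x(4) = 2,  x(5) = 20,  x(6) = 23,  x(7) = 20,  x(8) = 11,  x(9) = 14,  x(10) = 11,  x(11) = 2.
The sequence repeats with period 9.
(348 - 1) mod 9 = 5, so x(348) = x(6) = 23.

23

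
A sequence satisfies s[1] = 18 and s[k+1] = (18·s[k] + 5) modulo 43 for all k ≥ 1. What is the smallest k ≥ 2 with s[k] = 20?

5

Listing terms: s[1] = 18; s[2] = 28; s[3] = 36; s[4] = 8; s[5] = 20; s[6] = 21; s[7] = 39; s[8] = 19; s[9] = 3; s[10] = 16; s[11] = 35; s[12] = 33; s[13] = 40; s[14] = 37; s[15] = 26; s[16] = 0; s[17] = 5; s[18] = 9; s[19] = 38; s[20] = 1; s[21] = 23; s[22] = 32; s[23] = 22; s[24] = 14; s[25] = 42; s[26] = 30; s[27] = 29; s[28] = 11; s[29] = 31; s[30] = 4; s[31] = 34; s[32] = 15; s[33] = 17; s[34] = 10; s[35] = 13; s[36] = 24; s[37] = 7; s[38] = 2; s[39] = 41; s[40] = 12; s[41] = 6; s[42] = 27; s[43] = 18.
The sequence repeats with period 42.
The value 20 first appears (with k ≥ 2) at s[5].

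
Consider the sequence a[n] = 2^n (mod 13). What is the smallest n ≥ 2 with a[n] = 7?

We have a[1] = 2; a[2] = 4; a[3] = 8; a[4] = 3; a[5] = 6; a[6] = 12; a[7] = 11; a[8] = 9; a[9] = 5; a[10] = 10; a[11] = 7; a[12] = 1; a[13] = 2.
The sequence repeats with period 12.
The value 7 first appears (with n ≥ 2) at a[11].

11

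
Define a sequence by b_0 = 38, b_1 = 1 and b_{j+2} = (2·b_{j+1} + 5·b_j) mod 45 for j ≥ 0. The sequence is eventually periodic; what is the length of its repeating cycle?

b_0 = 38,  b_1 = 1,  b_2 = 12,  b_3 = 29,  b_4 = 28,  b_5 = 21,  b_6 = 2,  b_7 = 19,  b_8 = 3,  b_9 = 11,  b_{10} = 37,  b_{11} = 39,  b_{12} = 38,  b_{13} = 1.
Since (b_{12}, b_{13}) = (b_0, b_1) = (38, 1) (two consecutive terms determine the rest), the sequence is periodic with period 12.

12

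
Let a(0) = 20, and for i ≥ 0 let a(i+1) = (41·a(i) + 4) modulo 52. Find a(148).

16

a(0) = 20; a(1) = 44; a(2) = 40; a(3) = 32; a(4) = 16; a(5) = 36; a(6) = 24; a(7) = 0; a(8) = 4; a(9) = 12; a(10) = 28; a(11) = 8; a(12) = 20.
The sequence repeats with period 12.
So a(148) = a(0 + ((148-0) mod 12)) = a(4) = 16.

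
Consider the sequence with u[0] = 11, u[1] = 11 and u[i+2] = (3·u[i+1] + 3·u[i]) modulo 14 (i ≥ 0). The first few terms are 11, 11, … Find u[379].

Listing terms: u[0] = 11,  u[1] = 11,  u[2] = 10,  u[3] = 7,  u[4] = 9,  u[5] = 6,  u[6] = 3,  u[7] = 13,  u[8] = 6,  u[9] = 1,  u[10] = 7,  u[11] = 10,  u[12] = 9,  u[13] = 1,  u[14] = 2,  u[15] = 9,  u[16] = 5,  u[17] = 0,  u[18] = 1,  u[19] = 3,  u[20] = 12,  u[21] = 3,  u[22] = 3,  u[23] = 4,  u[24] = 7,  u[25] = 5,  u[26] = 8,  u[27] = 11,  u[28] = 1,  u[29] = 8,  u[30] = 13,  u[31] = 7,  u[32] = 4,  u[33] = 5,  u[34] = 13,  u[35] = 12,  u[36] = 5,  u[37] = 9,  u[38] = 0,  u[39] = 13,  u[40] = 11,  u[41] = 2,  u[42] = 11,  u[43] = 11.
The sequence repeats with period 42.
(379 - 0) mod 42 = 1, so u[379] = u[1] = 11.

11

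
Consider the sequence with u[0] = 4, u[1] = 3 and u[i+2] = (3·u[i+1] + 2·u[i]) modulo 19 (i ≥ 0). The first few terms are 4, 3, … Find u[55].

3

Computing terms: u[0] = 4; u[1] = 3; u[2] = 17; u[3] = 0; u[4] = 15; u[5] = 7; u[6] = 13; u[7] = 15; u[8] = 14; u[9] = 15; u[10] = 16; u[11] = 2; u[12] = 0; u[13] = 4; u[14] = 12; u[15] = 6; u[16] = 4; u[17] = 5; u[18] = 4; u[19] = 3.
Since (u[18], u[19]) = (u[0], u[1]) = (4, 3) (two consecutive terms determine the rest), the sequence is periodic with period 18.
(55 - 0) mod 18 = 1, so u[55] = u[1] = 3.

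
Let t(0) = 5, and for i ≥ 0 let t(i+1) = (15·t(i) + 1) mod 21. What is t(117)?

10

Listing terms: t(0) = 5,  t(1) = 13,  t(2) = 7,  t(3) = 1,  t(4) = 16,  t(5) = 10,  t(6) = 4,  t(7) = 19,  t(8) = 13.
Since t(8) = t(1) = 13, the sequence is eventually periodic: after a pre-period of length 1 it cycles with period 7.
For i ≥ 1, t(i) depends only on (i - 1) mod 7. (117 - 1) mod 7 = 4, so t(117) = t(5) = 10.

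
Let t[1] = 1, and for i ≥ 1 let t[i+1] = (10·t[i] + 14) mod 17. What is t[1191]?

12

t[1] = 1,  t[2] = 7,  t[3] = 16,  t[4] = 4,  t[5] = 3,  t[6] = 10,  t[7] = 12,  t[8] = 15,  t[9] = 11,  t[10] = 5,  t[11] = 13,  t[12] = 8,  t[13] = 9,  t[14] = 2,  t[15] = 0,  t[16] = 14,  t[17] = 1.
The sequence repeats with period 16.
(1191 - 1) mod 16 = 6, so t[1191] = t[7] = 12.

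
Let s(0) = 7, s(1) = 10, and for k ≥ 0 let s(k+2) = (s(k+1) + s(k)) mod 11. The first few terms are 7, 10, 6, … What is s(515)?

Computing terms: s(0) = 7,  s(1) = 10,  s(2) = 6,  s(3) = 5,  s(4) = 0,  s(5) = 5,  s(6) = 5,  s(7) = 10,  s(8) = 4,  s(9) = 3,  s(10) = 7,  s(11) = 10.
Since (s(10), s(11)) = (s(0), s(1)) = (7, 10) (two consecutive terms determine the rest), the sequence is periodic with period 10.
So s(515) = s(0 + ((515-0) mod 10)) = s(5) = 5.

5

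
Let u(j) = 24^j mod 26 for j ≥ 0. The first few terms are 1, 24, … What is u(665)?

We have u(0) = 1,  u(1) = 24,  u(2) = 4,  u(3) = 18,  u(4) = 16,  u(5) = 20,  u(6) = 12,  u(7) = 2,  u(8) = 22,  u(9) = 8,  u(10) = 10,  u(11) = 6,  u(12) = 14,  u(13) = 24.
Since u(13) = u(1) = 24, the sequence is eventually periodic: after a pre-period of length 1 it cycles with period 12.
For j ≥ 1, u(j) depends only on (j - 1) mod 12. (665 - 1) mod 12 = 4, so u(665) = u(5) = 20.

20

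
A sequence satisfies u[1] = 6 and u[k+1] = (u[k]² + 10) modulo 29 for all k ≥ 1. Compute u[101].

u[1] = 6, u[2] = 17, u[3] = 9, u[4] = 4, u[5] = 26, u[6] = 19, u[7] = 23, u[8] = 17.
Since u[8] = u[2] = 17, the sequence is eventually periodic: after a pre-period of length 1 it cycles with period 6.
For k ≥ 2, u[k] depends only on (k - 2) mod 6. (101 - 2) mod 6 = 3, so u[101] = u[5] = 26.

26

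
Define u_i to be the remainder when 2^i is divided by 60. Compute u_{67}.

8

u_1 = 2; u_2 = 4; u_3 = 8; u_4 = 16; u_5 = 32; u_6 = 4.
Since u_6 = u_2 = 4, the sequence is eventually periodic: after a pre-period of length 1 it cycles with period 4.
For i ≥ 2, u_i depends only on (i - 2) mod 4. (67 - 2) mod 4 = 1, so u_{67} = u_3 = 8.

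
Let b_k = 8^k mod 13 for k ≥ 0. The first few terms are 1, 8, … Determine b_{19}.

5

We have b_0 = 1,  b_1 = 8,  b_2 = 12,  b_3 = 5,  b_4 = 1.
Since b_4 = b_0 = 1, the sequence is periodic with period 4.
So b_{19} = b_{0 + ((19-0) mod 4)} = b_3 = 5.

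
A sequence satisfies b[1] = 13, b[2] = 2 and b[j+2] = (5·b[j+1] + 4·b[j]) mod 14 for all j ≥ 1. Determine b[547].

12

We have b[1] = 13; b[2] = 2; b[3] = 6; b[4] = 10; b[5] = 4; b[6] = 4; b[7] = 8; b[8] = 0; b[9] = 4; b[10] = 6; b[11] = 4; b[12] = 2; b[13] = 12; b[14] = 12; b[15] = 10; b[16] = 0; b[17] = 12; b[18] = 4; b[19] = 12; b[20] = 6; b[21] = 8; b[22] = 8; b[23] = 2; b[24] = 0; b[25] = 8; b[26] = 12; b[27] = 8; b[28] = 4; b[29] = 10; b[30] = 10; b[31] = 6; b[32] = 0; b[33] = 10; b[34] = 8; b[35] = 10; b[36] = 12; b[37] = 2; b[38] = 2; b[39] = 4; b[40] = 0; b[41] = 2; b[42] = 10; b[43] = 2; b[44] = 8; b[45] = 6; b[46] = 6; b[47] = 12; b[48] = 0; b[49] = 6; b[50] = 2; b[51] = 6.
Since (b[50], b[51]) = (b[2], b[3]) = (2, 6) (two consecutive terms determine the rest), the sequence is eventually periodic: after a pre-period of length 1 it cycles with period 48.
For j ≥ 2, b[j] depends only on (j - 2) mod 48. (547 - 2) mod 48 = 17, so b[547] = b[19] = 12.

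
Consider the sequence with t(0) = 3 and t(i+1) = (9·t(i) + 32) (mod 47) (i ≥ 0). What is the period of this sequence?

Listing terms: t(0) = 3, t(1) = 12, t(2) = 46, t(3) = 23, t(4) = 4, t(5) = 21, t(6) = 33, t(7) = 0, t(8) = 32, t(9) = 38, t(10) = 45, t(11) = 14, t(12) = 17, t(13) = 44, t(14) = 5, t(15) = 30, t(16) = 20, t(17) = 24, t(18) = 13, t(19) = 8, t(20) = 10, t(21) = 28, t(22) = 2, t(23) = 3.
The sequence repeats with period 23.

23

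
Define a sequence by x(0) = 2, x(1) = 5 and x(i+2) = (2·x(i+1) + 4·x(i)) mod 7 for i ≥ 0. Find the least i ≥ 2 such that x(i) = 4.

2

Listing terms: x(0) = 2, x(1) = 5, x(2) = 4, x(3) = 0, x(4) = 2, x(5) = 4, x(6) = 2, x(7) = 6, x(8) = 6, x(9) = 1, x(10) = 5, x(11) = 0, x(12) = 6, x(13) = 5, x(14) = 6, x(15) = 4, x(16) = 4, x(17) = 3, x(18) = 1, x(19) = 0, x(20) = 4, x(21) = 1, x(22) = 4, x(23) = 5, x(24) = 5, x(25) = 2, x(26) = 3, x(27) = 0, x(28) = 5, x(29) = 3, x(30) = 5, x(31) = 1, x(32) = 1, x(33) = 6, x(34) = 2, x(35) = 0, x(36) = 1, x(37) = 2, x(38) = 1, x(39) = 3, x(40) = 3, x(41) = 4, x(42) = 6, x(43) = 0, x(44) = 3, x(45) = 6, x(46) = 3, x(47) = 2, x(48) = 2, x(49) = 5.
The sequence repeats with period 48.
The value 4 first appears (with i ≥ 2) at x(2).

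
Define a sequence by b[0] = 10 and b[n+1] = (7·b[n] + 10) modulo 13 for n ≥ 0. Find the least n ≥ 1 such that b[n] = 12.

Listing terms: b[0] = 10,  b[1] = 2,  b[2] = 11,  b[3] = 9,  b[4] = 8,  b[5] = 1,  b[6] = 4,  b[7] = 12,  b[8] = 3,  b[9] = 5,  b[10] = 6,  b[11] = 0,  b[12] = 10.
Since b[12] = b[0] = 10, the sequence is periodic with period 12.
The value 12 first appears (with n ≥ 1) at b[7].

7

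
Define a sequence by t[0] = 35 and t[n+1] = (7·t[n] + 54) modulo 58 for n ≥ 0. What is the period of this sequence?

t[0] = 35; t[1] = 9; t[2] = 1; t[3] = 3; t[4] = 17; t[5] = 57; t[6] = 47; t[7] = 35.
The sequence repeats with period 7.

7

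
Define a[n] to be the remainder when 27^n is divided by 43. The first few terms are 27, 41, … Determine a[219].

2

Listing terms: a[1] = 27, a[2] = 41, a[3] = 32, a[4] = 4, a[5] = 22, a[6] = 35, a[7] = 42, a[8] = 16, a[9] = 2, a[10] = 11, a[11] = 39, a[12] = 21, a[13] = 8, a[14] = 1, a[15] = 27.
Since a[15] = a[1] = 27, the sequence is periodic with period 14.
So a[219] = a[1 + ((219-1) mod 14)] = a[9] = 2.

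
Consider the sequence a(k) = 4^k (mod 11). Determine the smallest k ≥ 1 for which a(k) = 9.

Computing terms: a(0) = 1,  a(1) = 4,  a(2) = 5,  a(3) = 9,  a(4) = 3,  a(5) = 1.
The sequence repeats with period 5.
The value 9 first appears (with k ≥ 1) at a(3).

3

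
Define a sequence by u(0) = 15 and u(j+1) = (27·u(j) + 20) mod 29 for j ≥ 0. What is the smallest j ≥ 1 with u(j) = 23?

Listing terms: u(0) = 15, u(1) = 19, u(2) = 11, u(3) = 27, u(4) = 24, u(5) = 1, u(6) = 18, u(7) = 13, u(8) = 23, u(9) = 3, u(10) = 14, u(11) = 21, u(12) = 7, u(13) = 6, u(14) = 8, u(15) = 4, u(16) = 12, u(17) = 25, u(18) = 28, u(19) = 22, u(20) = 5, u(21) = 10, u(22) = 0, u(23) = 20, u(24) = 9, u(25) = 2, u(26) = 16, u(27) = 17, u(28) = 15.
The sequence repeats with period 28.
The value 23 first appears (with j ≥ 1) at u(8).

8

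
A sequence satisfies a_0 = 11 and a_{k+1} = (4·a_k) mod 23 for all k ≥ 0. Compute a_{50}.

Listing terms: a_0 = 11, a_1 = 21, a_2 = 15, a_3 = 14, a_4 = 10, a_5 = 17, a_6 = 22, a_7 = 19, a_8 = 7, a_9 = 5, a_{10} = 20, a_{11} = 11.
Since a_{11} = a_0 = 11, the sequence is periodic with period 11.
So a_{50} = a_{0 + ((50-0) mod 11)} = a_6 = 22.

22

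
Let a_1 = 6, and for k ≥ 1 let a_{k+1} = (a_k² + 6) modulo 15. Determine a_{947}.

Computing terms: a_1 = 6; a_2 = 12; a_3 = 0; a_4 = 6.
The sequence repeats with period 3.
So a_{947} = a_{1 + ((947-1) mod 3)} = a_2 = 12.

12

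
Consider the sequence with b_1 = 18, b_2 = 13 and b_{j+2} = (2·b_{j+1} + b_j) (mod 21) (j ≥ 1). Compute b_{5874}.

19

Computing terms: b_1 = 18, b_2 = 13, b_3 = 2, b_4 = 17, b_5 = 15, b_6 = 5, b_7 = 4, b_8 = 13, b_9 = 9, b_{10} = 10, b_{11} = 8, b_{12} = 5, b_{13} = 18, b_{14} = 20, b_{15} = 16, b_{16} = 10, b_{17} = 15, b_{18} = 19, b_{19} = 11, b_{20} = 20, b_{21} = 9, b_{22} = 17, b_{23} = 1, b_{24} = 19, b_{25} = 18, b_{26} = 13.
The sequence repeats with period 24.
So b_{5874} = b_{1 + ((5874-1) mod 24)} = b_{18} = 19.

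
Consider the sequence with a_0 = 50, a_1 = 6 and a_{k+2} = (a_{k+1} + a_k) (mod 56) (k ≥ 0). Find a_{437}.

12

Listing terms: a_0 = 50, a_1 = 6, a_2 = 0, a_3 = 6, a_4 = 6, a_5 = 12, a_6 = 18, a_7 = 30, a_8 = 48, a_9 = 22, a_{10} = 14, a_{11} = 36, a_{12} = 50, a_{13} = 30, a_{14} = 24, a_{15} = 54, a_{16} = 22, a_{17} = 20, a_{18} = 42, a_{19} = 6, a_{20} = 48, a_{21} = 54, a_{22} = 46, a_{23} = 44, a_{24} = 34, a_{25} = 22, a_{26} = 0, a_{27} = 22, a_{28} = 22, a_{29} = 44, a_{30} = 10, a_{31} = 54, a_{32} = 8, a_{33} = 6, a_{34} = 14, a_{35} = 20, a_{36} = 34, a_{37} = 54, a_{38} = 32, a_{39} = 30, a_{40} = 6, a_{41} = 36, a_{42} = 42, a_{43} = 22, a_{44} = 8, a_{45} = 30, a_{46} = 38, a_{47} = 12, a_{48} = 50, a_{49} = 6.
The sequence repeats with period 48.
(437 - 0) mod 48 = 5, so a_{437} = a_5 = 12.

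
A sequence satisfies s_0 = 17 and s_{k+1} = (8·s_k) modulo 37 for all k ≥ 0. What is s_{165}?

28

Computing terms: s_0 = 17, s_1 = 25, s_2 = 15, s_3 = 9, s_4 = 35, s_5 = 21, s_6 = 20, s_7 = 12, s_8 = 22, s_9 = 28, s_{10} = 2, s_{11} = 16, s_{12} = 17.
The sequence repeats with period 12.
(165 - 0) mod 12 = 9, so s_{165} = s_9 = 28.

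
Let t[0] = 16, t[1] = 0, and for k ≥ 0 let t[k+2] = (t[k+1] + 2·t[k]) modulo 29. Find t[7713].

We have t[0] = 16,  t[1] = 0,  t[2] = 3,  t[3] = 3,  t[4] = 9,  t[5] = 15,  t[6] = 4,  t[7] = 5,  t[8] = 13,  t[9] = 23,  t[10] = 20,  t[11] = 8,  t[12] = 19,  t[13] = 6,  t[14] = 15,  t[15] = 27,  t[16] = 28,  t[17] = 24,  t[18] = 22,  t[19] = 12,  t[20] = 27,  t[21] = 22,  t[22] = 18,  t[23] = 4,  t[24] = 11,  t[25] = 19,  t[26] = 12,  t[27] = 21,  t[28] = 16,  t[29] = 0.
The sequence repeats with period 28.
So t[7713] = t[0 + ((7713-0) mod 28)] = t[13] = 6.

6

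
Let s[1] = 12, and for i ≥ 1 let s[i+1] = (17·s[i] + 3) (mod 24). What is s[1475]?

18

Listing terms: s[1] = 12; s[2] = 15; s[3] = 18; s[4] = 21; s[5] = 0; s[6] = 3; s[7] = 6; s[8] = 9; s[9] = 12.
Since s[9] = s[1] = 12, the sequence is periodic with period 8.
So s[1475] = s[1 + ((1475-1) mod 8)] = s[3] = 18.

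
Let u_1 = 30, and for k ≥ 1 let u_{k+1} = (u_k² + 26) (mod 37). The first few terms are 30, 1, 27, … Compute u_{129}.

Listing terms: u_1 = 30, u_2 = 1, u_3 = 27, u_4 = 15, u_5 = 29, u_6 = 16, u_7 = 23, u_8 = 0, u_9 = 26, u_{10} = 36, u_{11} = 27.
Since u_{11} = u_3 = 27, the sequence is eventually periodic: after a pre-period of length 2 it cycles with period 8.
For k ≥ 3, u_k depends only on (k - 3) mod 8. (129 - 3) mod 8 = 6, so u_{129} = u_9 = 26.

26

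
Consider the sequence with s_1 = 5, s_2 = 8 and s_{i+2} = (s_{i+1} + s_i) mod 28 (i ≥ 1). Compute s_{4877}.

22

s_1 = 5; s_2 = 8; s_3 = 13; s_4 = 21; s_5 = 6; s_6 = 27; s_7 = 5; s_8 = 4; s_9 = 9; s_{10} = 13; s_{11} = 22; s_{12} = 7; s_{13} = 1; s_{14} = 8; s_{15} = 9; s_{16} = 17; s_{17} = 26; s_{18} = 15; s_{19} = 13; s_{20} = 0; s_{21} = 13; s_{22} = 13; s_{23} = 26; s_{24} = 11; s_{25} = 9; s_{26} = 20; s_{27} = 1; s_{28} = 21; s_{29} = 22; s_{30} = 15; s_{31} = 9; s_{32} = 24; s_{33} = 5; s_{34} = 1; s_{35} = 6; s_{36} = 7; s_{37} = 13; s_{38} = 20; s_{39} = 5; s_{40} = 25; s_{41} = 2; s_{42} = 27; s_{43} = 1; s_{44} = 0; s_{45} = 1; s_{46} = 1; s_{47} = 2; s_{48} = 3; s_{49} = 5; s_{50} = 8.
The sequence repeats with period 48.
(4877 - 1) mod 48 = 28, so s_{4877} = s_{29} = 22.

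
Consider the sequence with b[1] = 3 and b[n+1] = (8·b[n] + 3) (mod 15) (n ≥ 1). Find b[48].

Computing terms: b[1] = 3, b[2] = 12, b[3] = 9, b[4] = 0, b[5] = 3.
The sequence repeats with period 4.
So b[48] = b[1 + ((48-1) mod 4)] = b[4] = 0.

0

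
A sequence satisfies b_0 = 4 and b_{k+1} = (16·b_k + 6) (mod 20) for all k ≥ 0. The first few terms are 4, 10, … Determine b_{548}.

Listing terms: b_0 = 4, b_1 = 10, b_2 = 6, b_3 = 2, b_4 = 18, b_5 = 14, b_6 = 10.
Since b_6 = b_1 = 10, the sequence is eventually periodic: after a pre-period of length 1 it cycles with period 5.
For k ≥ 1, b_k depends only on (k - 1) mod 5. (548 - 1) mod 5 = 2, so b_{548} = b_3 = 2.

2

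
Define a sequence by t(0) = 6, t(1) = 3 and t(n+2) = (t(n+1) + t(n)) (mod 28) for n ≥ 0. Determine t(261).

Computing terms: t(0) = 6, t(1) = 3, t(2) = 9, t(3) = 12, t(4) = 21, t(5) = 5, t(6) = 26, t(7) = 3, t(8) = 1, t(9) = 4, t(10) = 5, t(11) = 9, t(12) = 14, t(13) = 23, t(14) = 9, t(15) = 4, t(16) = 13, t(17) = 17, t(18) = 2, t(19) = 19, t(20) = 21, t(21) = 12, t(22) = 5, t(23) = 17, t(24) = 22, t(25) = 11, t(26) = 5, t(27) = 16, t(28) = 21, t(29) = 9, t(30) = 2, t(31) = 11, t(32) = 13, t(33) = 24, t(34) = 9, t(35) = 5, t(36) = 14, t(37) = 19, t(38) = 5, t(39) = 24, t(40) = 1, t(41) = 25, t(42) = 26, t(43) = 23, t(44) = 21, t(45) = 16, t(46) = 9, t(47) = 25, t(48) = 6, t(49) = 3.
The sequence repeats with period 48.
So t(261) = t(0 + ((261-0) mod 48)) = t(21) = 12.

12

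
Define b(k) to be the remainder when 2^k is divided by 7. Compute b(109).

2

Computing terms: b(0) = 1, b(1) = 2, b(2) = 4, b(3) = 1.
The sequence repeats with period 3.
(109 - 0) mod 3 = 1, so b(109) = b(1) = 2.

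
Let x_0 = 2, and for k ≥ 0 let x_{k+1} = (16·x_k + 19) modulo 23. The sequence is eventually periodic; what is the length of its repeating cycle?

11

We have x_0 = 2, x_1 = 5, x_2 = 7, x_3 = 16, x_4 = 22, x_5 = 3, x_6 = 21, x_7 = 10, x_8 = 18, x_9 = 8, x_{10} = 9, x_{11} = 2.
Since x_{11} = x_0 = 2, the sequence is periodic with period 11.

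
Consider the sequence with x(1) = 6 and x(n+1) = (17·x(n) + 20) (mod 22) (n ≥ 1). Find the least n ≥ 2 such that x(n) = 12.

Listing terms: x(1) = 6; x(2) = 12; x(3) = 4; x(4) = 0; x(5) = 20; x(6) = 8; x(7) = 2; x(8) = 10; x(9) = 14; x(10) = 16; x(11) = 6.
The sequence repeats with period 10.
The value 12 first appears (with n ≥ 2) at x(2).

2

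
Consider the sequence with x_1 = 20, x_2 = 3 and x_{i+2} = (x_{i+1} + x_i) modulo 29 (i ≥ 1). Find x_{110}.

4

We have x_1 = 20, x_2 = 3, x_3 = 23, x_4 = 26, x_5 = 20, x_6 = 17, x_7 = 8, x_8 = 25, x_9 = 4, x_{10} = 0, x_{11} = 4, x_{12} = 4, x_{13} = 8, x_{14} = 12, x_{15} = 20, x_{16} = 3.
The sequence repeats with period 14.
So x_{110} = x_{1 + ((110-1) mod 14)} = x_{12} = 4.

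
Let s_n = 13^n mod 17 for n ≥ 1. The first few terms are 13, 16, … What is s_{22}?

Computing terms: s_1 = 13; s_2 = 16; s_3 = 4; s_4 = 1; s_5 = 13.
Since s_5 = s_1 = 13, the sequence is periodic with period 4.
So s_{22} = s_{1 + ((22-1) mod 4)} = s_2 = 16.

16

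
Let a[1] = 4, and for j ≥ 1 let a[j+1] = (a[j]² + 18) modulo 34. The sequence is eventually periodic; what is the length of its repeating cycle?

Listing terms: a[1] = 4, a[2] = 0, a[3] = 18, a[4] = 2, a[5] = 22, a[6] = 26, a[7] = 14, a[8] = 10, a[9] = 16, a[10] = 2.
Since a[10] = a[4] = 2, the sequence is eventually periodic: after a pre-period of length 3 it cycles with period 6.

6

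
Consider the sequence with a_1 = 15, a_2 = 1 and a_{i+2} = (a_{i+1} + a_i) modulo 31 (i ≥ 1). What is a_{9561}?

We have a_1 = 15; a_2 = 1; a_3 = 16; a_4 = 17; a_5 = 2; a_6 = 19; a_7 = 21; a_8 = 9; a_9 = 30; a_{10} = 8; a_{11} = 7; a_{12} = 15; a_{13} = 22; a_{14} = 6; a_{15} = 28; a_{16} = 3; a_{17} = 0; a_{18} = 3; a_{19} = 3; a_{20} = 6; a_{21} = 9; a_{22} = 15; a_{23} = 24; a_{24} = 8; a_{25} = 1; a_{26} = 9; a_{27} = 10; a_{28} = 19; a_{29} = 29; a_{30} = 17; a_{31} = 15; a_{32} = 1.
The sequence repeats with period 30.
(9561 - 1) mod 30 = 20, so a_{9561} = a_{21} = 9.

9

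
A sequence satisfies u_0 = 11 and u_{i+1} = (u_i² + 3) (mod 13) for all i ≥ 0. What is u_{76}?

6

We have u_0 = 11, u_1 = 7, u_2 = 0, u_3 = 3, u_4 = 12, u_5 = 4, u_6 = 6, u_7 = 0.
Since u_7 = u_2 = 0, the sequence is eventually periodic: after a pre-period of length 2 it cycles with period 5.
For i ≥ 2, u_i depends only on (i - 2) mod 5. (76 - 2) mod 5 = 4, so u_{76} = u_6 = 6.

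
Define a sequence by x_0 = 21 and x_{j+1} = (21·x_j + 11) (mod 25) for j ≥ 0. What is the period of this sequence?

x_0 = 21; x_1 = 2; x_2 = 3; x_3 = 24; x_4 = 15; x_5 = 1; x_6 = 7; x_7 = 8; x_8 = 4; x_9 = 20; x_{10} = 6; x_{11} = 12; x_{12} = 13; x_{13} = 9; x_{14} = 0; x_{15} = 11; x_{16} = 17; x_{17} = 18; x_{18} = 14; x_{19} = 5; x_{20} = 16; x_{21} = 22; x_{22} = 23; x_{23} = 19; x_{24} = 10; x_{25} = 21.
Since x_{25} = x_0 = 21, the sequence is periodic with period 25.

25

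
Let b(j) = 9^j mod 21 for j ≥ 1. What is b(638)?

18

We have b(1) = 9; b(2) = 18; b(3) = 15; b(4) = 9.
Since b(4) = b(1) = 9, the sequence is periodic with period 3.
(638 - 1) mod 3 = 1, so b(638) = b(2) = 18.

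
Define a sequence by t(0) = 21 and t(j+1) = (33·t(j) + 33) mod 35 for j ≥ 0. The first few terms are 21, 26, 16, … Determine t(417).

1

t(0) = 21, t(1) = 26, t(2) = 16, t(3) = 1, t(4) = 31, t(5) = 6, t(6) = 21.
Since t(6) = t(0) = 21, the sequence is periodic with period 6.
So t(417) = t(0 + ((417-0) mod 6)) = t(3) = 1.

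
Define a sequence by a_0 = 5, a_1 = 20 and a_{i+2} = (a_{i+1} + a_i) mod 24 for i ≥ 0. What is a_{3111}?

21

a_0 = 5,  a_1 = 20,  a_2 = 1,  a_3 = 21,  a_4 = 22,  a_5 = 19,  a_6 = 17,  a_7 = 12,  a_8 = 5,  a_9 = 17,  a_{10} = 22,  a_{11} = 15,  a_{12} = 13,  a_{13} = 4,  a_{14} = 17,  a_{15} = 21,  a_{16} = 14,  a_{17} = 11,  a_{18} = 1,  a_{19} = 12,  a_{20} = 13,  a_{21} = 1,  a_{22} = 14,  a_{23} = 15,  a_{24} = 5,  a_{25} = 20.
The sequence repeats with period 24.
So a_{3111} = a_{0 + ((3111-0) mod 24)} = a_{15} = 21.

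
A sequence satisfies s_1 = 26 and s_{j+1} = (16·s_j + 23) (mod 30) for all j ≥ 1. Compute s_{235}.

23

s_1 = 26, s_2 = 19, s_3 = 27, s_4 = 5, s_5 = 13, s_6 = 21, s_7 = 29, s_8 = 7, s_9 = 15, s_{10} = 23, s_{11} = 1, s_{12} = 9, s_{13} = 17, s_{14} = 25, s_{15} = 3, s_{16} = 11, s_{17} = 19.
Since s_{17} = s_2 = 19, the sequence is eventually periodic: after a pre-period of length 1 it cycles with period 15.
For j ≥ 2, s_j depends only on (j - 2) mod 15. (235 - 2) mod 15 = 8, so s_{235} = s_{10} = 23.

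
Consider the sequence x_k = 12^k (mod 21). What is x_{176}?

Computing terms: x_1 = 12; x_2 = 18; x_3 = 6; x_4 = 9; x_5 = 3; x_6 = 15; x_7 = 12.
The sequence repeats with period 6.
(176 - 1) mod 6 = 1, so x_{176} = x_2 = 18.

18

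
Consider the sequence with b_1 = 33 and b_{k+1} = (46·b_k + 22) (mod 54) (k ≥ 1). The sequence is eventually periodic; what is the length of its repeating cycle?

27

Listing terms: b_1 = 33; b_2 = 28; b_3 = 14; b_4 = 18; b_5 = 40; b_6 = 26; b_7 = 30; b_8 = 52; b_9 = 38; b_{10} = 42; b_{11} = 10; b_{12} = 50; b_{13} = 0; b_{14} = 22; b_{15} = 8; b_{16} = 12; b_{17} = 34; b_{18} = 20; b_{19} = 24; b_{20} = 46; b_{21} = 32; b_{22} = 36; b_{23} = 4; b_{24} = 44; b_{25} = 48; b_{26} = 16; b_{27} = 2; b_{28} = 6; b_{29} = 28.
Since b_{29} = b_2 = 28, the sequence is eventually periodic: after a pre-period of length 1 it cycles with period 27.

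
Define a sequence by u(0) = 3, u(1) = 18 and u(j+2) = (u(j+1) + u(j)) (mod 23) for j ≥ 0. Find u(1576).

u(0) = 3, u(1) = 18, u(2) = 21, u(3) = 16, u(4) = 14, u(5) = 7, u(6) = 21, u(7) = 5, u(8) = 3, u(9) = 8, u(10) = 11, u(11) = 19, u(12) = 7, u(13) = 3, u(14) = 10, u(15) = 13, u(16) = 0, u(17) = 13, u(18) = 13, u(19) = 3, u(20) = 16, u(21) = 19, u(22) = 12, u(23) = 8, u(24) = 20, u(25) = 5, u(26) = 2, u(27) = 7, u(28) = 9, u(29) = 16, u(30) = 2, u(31) = 18, u(32) = 20, u(33) = 15, u(34) = 12, u(35) = 4, u(36) = 16, u(37) = 20, u(38) = 13, u(39) = 10, u(40) = 0, u(41) = 10, u(42) = 10, u(43) = 20, u(44) = 7, u(45) = 4, u(46) = 11, u(47) = 15, u(48) = 3, u(49) = 18.
The sequence repeats with period 48.
(1576 - 0) mod 48 = 40, so u(1576) = u(40) = 0.

0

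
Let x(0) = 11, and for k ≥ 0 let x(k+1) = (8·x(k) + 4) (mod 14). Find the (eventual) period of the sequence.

7

Computing terms: x(0) = 11,  x(1) = 8,  x(2) = 12,  x(3) = 2,  x(4) = 6,  x(5) = 10,  x(6) = 0,  x(7) = 4,  x(8) = 8.
Since x(8) = x(1) = 8, the sequence is eventually periodic: after a pre-period of length 1 it cycles with period 7.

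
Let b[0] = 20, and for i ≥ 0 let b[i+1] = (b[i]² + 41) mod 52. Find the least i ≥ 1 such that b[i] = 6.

4

Computing terms: b[0] = 20; b[1] = 25; b[2] = 42; b[3] = 37; b[4] = 6; b[5] = 25.
Since b[5] = b[1] = 25, the sequence is eventually periodic: after a pre-period of length 1 it cycles with period 4.
The value 6 first appears (with i ≥ 1) at b[4].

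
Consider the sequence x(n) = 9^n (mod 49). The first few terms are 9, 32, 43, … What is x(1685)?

4

Computing terms: x(1) = 9,  x(2) = 32,  x(3) = 43,  x(4) = 44,  x(5) = 4,  x(6) = 36,  x(7) = 30,  x(8) = 25,  x(9) = 29,  x(10) = 16,  x(11) = 46,  x(12) = 22,  x(13) = 2,  x(14) = 18,  x(15) = 15,  x(16) = 37,  x(17) = 39,  x(18) = 8,  x(19) = 23,  x(20) = 11,  x(21) = 1,  x(22) = 9.
The sequence repeats with period 21.
(1685 - 1) mod 21 = 4, so x(1685) = x(5) = 4.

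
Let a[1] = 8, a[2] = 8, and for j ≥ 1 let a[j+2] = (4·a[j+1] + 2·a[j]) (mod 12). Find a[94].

a[1] = 8, a[2] = 8, a[3] = 0, a[4] = 4, a[5] = 4, a[6] = 0, a[7] = 8, a[8] = 8.
The sequence repeats with period 6.
So a[94] = a[1 + ((94-1) mod 6)] = a[4] = 4.

4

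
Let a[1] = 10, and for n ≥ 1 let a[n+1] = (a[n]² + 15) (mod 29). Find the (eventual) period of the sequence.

Listing terms: a[1] = 10,  a[2] = 28,  a[3] = 16,  a[4] = 10.
The sequence repeats with period 3.

3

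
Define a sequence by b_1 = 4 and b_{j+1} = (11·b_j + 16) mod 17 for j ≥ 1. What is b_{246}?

0

We have b_1 = 4,  b_2 = 9,  b_3 = 13,  b_4 = 6,  b_5 = 14,  b_6 = 0,  b_7 = 16,  b_8 = 5,  b_9 = 3,  b_{10} = 15,  b_{11} = 11,  b_{12} = 1,  b_{13} = 10,  b_{14} = 7,  b_{15} = 8,  b_{16} = 2,  b_{17} = 4.
The sequence repeats with period 16.
(246 - 1) mod 16 = 5, so b_{246} = b_6 = 0.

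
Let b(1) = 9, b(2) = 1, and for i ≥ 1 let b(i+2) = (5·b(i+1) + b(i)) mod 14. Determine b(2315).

b(1) = 9,  b(2) = 1,  b(3) = 0,  b(4) = 1,  b(5) = 5,  b(6) = 12,  b(7) = 9,  b(8) = 1.
Since (b(7), b(8)) = (b(1), b(2)) = (9, 1) (two consecutive terms determine the rest), the sequence is periodic with period 6.
So b(2315) = b(1 + ((2315-1) mod 6)) = b(5) = 5.

5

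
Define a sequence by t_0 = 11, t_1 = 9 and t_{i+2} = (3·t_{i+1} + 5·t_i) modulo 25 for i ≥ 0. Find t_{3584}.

Listing terms: t_0 = 11,  t_1 = 9,  t_2 = 7,  t_3 = 16,  t_4 = 8,  t_5 = 4,  t_6 = 2,  t_7 = 1,  t_8 = 13,  t_9 = 19,  t_{10} = 22,  t_{11} = 11,  t_{12} = 18,  t_{13} = 9,  t_{14} = 17,  t_{15} = 21,  t_{16} = 23,  t_{17} = 24,  t_{18} = 12,  t_{19} = 6,  t_{20} = 3,  t_{21} = 14,  t_{22} = 7,  t_{23} = 16.
Since (t_{22}, t_{23}) = (t_2, t_3) = (7, 16) (two consecutive terms determine the rest), the sequence is eventually periodic: after a pre-period of length 2 it cycles with period 20.
For i ≥ 2, t_i depends only on (i - 2) mod 20. (3584 - 2) mod 20 = 2, so t_{3584} = t_4 = 8.

8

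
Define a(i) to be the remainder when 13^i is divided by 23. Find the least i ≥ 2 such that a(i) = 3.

9

Computing terms: a(1) = 13,  a(2) = 8,  a(3) = 12,  a(4) = 18,  a(5) = 4,  a(6) = 6,  a(7) = 9,  a(8) = 2,  a(9) = 3,  a(10) = 16,  a(11) = 1,  a(12) = 13.
The sequence repeats with period 11.
The value 3 first appears (with i ≥ 2) at a(9).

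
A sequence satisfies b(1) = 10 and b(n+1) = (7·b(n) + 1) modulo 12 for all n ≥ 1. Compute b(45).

6

Computing terms: b(1) = 10; b(2) = 11; b(3) = 6; b(4) = 7; b(5) = 2; b(6) = 3; b(7) = 10.
Since b(7) = b(1) = 10, the sequence is periodic with period 6.
(45 - 1) mod 6 = 2, so b(45) = b(3) = 6.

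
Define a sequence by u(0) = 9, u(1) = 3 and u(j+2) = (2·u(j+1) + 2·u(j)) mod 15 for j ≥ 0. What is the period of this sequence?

Listing terms: u(0) = 9, u(1) = 3, u(2) = 9, u(3) = 9, u(4) = 6, u(5) = 0, u(6) = 12, u(7) = 9, u(8) = 12, u(9) = 12, u(10) = 3, u(11) = 0, u(12) = 6, u(13) = 12, u(14) = 6, u(15) = 6, u(16) = 9, u(17) = 0, u(18) = 3, u(19) = 6, u(20) = 3, u(21) = 3, u(22) = 12, u(23) = 0, u(24) = 9, u(25) = 3.
The sequence repeats with period 24.

24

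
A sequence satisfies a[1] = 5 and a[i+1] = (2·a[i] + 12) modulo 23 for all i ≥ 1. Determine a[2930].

a[1] = 5; a[2] = 22; a[3] = 10; a[4] = 9; a[5] = 7; a[6] = 3; a[7] = 18; a[8] = 2; a[9] = 16; a[10] = 21; a[11] = 8; a[12] = 5.
Since a[12] = a[1] = 5, the sequence is periodic with period 11.
So a[2930] = a[1 + ((2930-1) mod 11)] = a[4] = 9.

9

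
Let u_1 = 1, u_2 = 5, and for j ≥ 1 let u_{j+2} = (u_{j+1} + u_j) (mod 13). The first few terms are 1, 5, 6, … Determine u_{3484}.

Listing terms: u_1 = 1; u_2 = 5; u_3 = 6; u_4 = 11; u_5 = 4; u_6 = 2; u_7 = 6; u_8 = 8; u_9 = 1; u_{10} = 9; u_{11} = 10; u_{12} = 6; u_{13} = 3; u_{14} = 9; u_{15} = 12; u_{16} = 8; u_{17} = 7; u_{18} = 2; u_{19} = 9; u_{20} = 11; u_{21} = 7; u_{22} = 5; u_{23} = 12; u_{24} = 4; u_{25} = 3; u_{26} = 7; u_{27} = 10; u_{28} = 4; u_{29} = 1; u_{30} = 5.
The sequence repeats with period 28.
(3484 - 1) mod 28 = 11, so u_{3484} = u_{12} = 6.

6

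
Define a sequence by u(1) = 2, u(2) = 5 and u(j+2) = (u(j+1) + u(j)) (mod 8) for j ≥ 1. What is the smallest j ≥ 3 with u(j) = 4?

4

u(1) = 2,  u(2) = 5,  u(3) = 7,  u(4) = 4,  u(5) = 3,  u(6) = 7,  u(7) = 2,  u(8) = 1,  u(9) = 3,  u(10) = 4,  u(11) = 7,  u(12) = 3,  u(13) = 2,  u(14) = 5.
The sequence repeats with period 12.
The value 4 first appears (with j ≥ 3) at u(4).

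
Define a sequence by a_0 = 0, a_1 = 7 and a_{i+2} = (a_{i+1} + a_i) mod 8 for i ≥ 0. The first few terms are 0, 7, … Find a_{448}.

Computing terms: a_0 = 0; a_1 = 7; a_2 = 7; a_3 = 6; a_4 = 5; a_5 = 3; a_6 = 0; a_7 = 3; a_8 = 3; a_9 = 6; a_{10} = 1; a_{11} = 7; a_{12} = 0; a_{13} = 7.
Since (a_{12}, a_{13}) = (a_0, a_1) = (0, 7) (two consecutive terms determine the rest), the sequence is periodic with period 12.
(448 - 0) mod 12 = 4, so a_{448} = a_4 = 5.

5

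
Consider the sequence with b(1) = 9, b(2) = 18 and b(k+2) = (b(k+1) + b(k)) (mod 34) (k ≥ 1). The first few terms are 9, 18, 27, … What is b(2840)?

18

We have b(1) = 9, b(2) = 18, b(3) = 27, b(4) = 11, b(5) = 4, b(6) = 15, b(7) = 19, b(8) = 0, b(9) = 19, b(10) = 19, b(11) = 4, b(12) = 23, b(13) = 27, b(14) = 16, b(15) = 9, b(16) = 25, b(17) = 0, b(18) = 25, b(19) = 25, b(20) = 16, b(21) = 7, b(22) = 23, b(23) = 30, b(24) = 19, b(25) = 15, b(26) = 0, b(27) = 15, b(28) = 15, b(29) = 30, b(30) = 11, b(31) = 7, b(32) = 18, b(33) = 25, b(34) = 9, b(35) = 0, b(36) = 9, b(37) = 9, b(38) = 18.
Since (b(37), b(38)) = (b(1), b(2)) = (9, 18) (two consecutive terms determine the rest), the sequence is periodic with period 36.
(2840 - 1) mod 36 = 31, so b(2840) = b(32) = 18.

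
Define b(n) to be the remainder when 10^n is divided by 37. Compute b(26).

26

b(1) = 10; b(2) = 26; b(3) = 1; b(4) = 10.
The sequence repeats with period 3.
So b(26) = b(1 + ((26-1) mod 3)) = b(2) = 26.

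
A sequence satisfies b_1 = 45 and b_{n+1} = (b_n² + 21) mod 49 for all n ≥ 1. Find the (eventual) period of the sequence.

We have b_1 = 45,  b_2 = 37,  b_3 = 18,  b_4 = 2,  b_5 = 25,  b_6 = 9,  b_7 = 4,  b_8 = 37.
Since b_8 = b_2 = 37, the sequence is eventually periodic: after a pre-period of length 1 it cycles with period 6.

6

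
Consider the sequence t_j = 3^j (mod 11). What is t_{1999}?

4

We have t_1 = 3, t_2 = 9, t_3 = 5, t_4 = 4, t_5 = 1, t_6 = 3.
The sequence repeats with period 5.
So t_{1999} = t_{1 + ((1999-1) mod 5)} = t_4 = 4.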